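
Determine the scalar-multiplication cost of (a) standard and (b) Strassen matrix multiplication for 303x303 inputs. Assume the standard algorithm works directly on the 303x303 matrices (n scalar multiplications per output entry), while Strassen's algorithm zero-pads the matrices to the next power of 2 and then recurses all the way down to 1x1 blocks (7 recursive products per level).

Matrix multiplication for 303x303 matrices:

Strassen's algorithm requires power-of-2 dimensions. Pad 303x303 to 512x512 (next power of 2).

Standard algorithm: 303^3 = 27818127 multiplications
Strassen's algorithm: 7^(log2(512)) = 7^9 = 40353607 multiplications
Difference: 27818127 - 40353607 = -12535480 (Strassen uses MORE here due to padding overhead — for small or just-over-power-of-2 n, padding can outweigh the per-level savings)

Standard: 27818127 multiplications (303^3). Strassen: 40353607 multiplications (7^9, after padding to 512x512). Strassen reduces 8 recursive multiplications to 7 at each level.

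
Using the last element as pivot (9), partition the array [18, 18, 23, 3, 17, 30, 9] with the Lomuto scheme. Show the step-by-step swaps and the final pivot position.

Lomuto partition with pivot = 9:

Initial array: [18, 18, 23, 3, 17, 30, 9]

arr[0]=18 > 9: no swap
arr[1]=18 > 9: no swap
arr[2]=23 > 9: no swap
arr[3]=3 <= 9: swap with position 0, array becomes [3, 18, 23, 18, 17, 30, 9]
arr[4]=17 > 9: no swap
arr[5]=30 > 9: no swap

Place pivot at position 1: [3, 9, 23, 18, 17, 30, 18]
Pivot position: 1

After partitioning with pivot 9, the array becomes [3, 9, 23, 18, 17, 30, 18]. The pivot is placed at index 1. All elements to the left of the pivot are <= 9, and all elements to the right are > 9.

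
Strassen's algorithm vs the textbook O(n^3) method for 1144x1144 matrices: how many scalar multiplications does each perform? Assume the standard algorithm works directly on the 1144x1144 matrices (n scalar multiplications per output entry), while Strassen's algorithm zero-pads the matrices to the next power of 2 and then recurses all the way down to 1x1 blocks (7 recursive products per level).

Matrix multiplication for 1144x1144 matrices:

Strassen's algorithm requires power-of-2 dimensions. Pad 1144x1144 to 2048x2048 (next power of 2).

Standard algorithm: 1144^3 = 1497193984 multiplications
Strassen's algorithm: 7^(log2(2048)) = 7^11 = 1977326743 multiplications
Difference: 1497193984 - 1977326743 = -480132759 (Strassen uses MORE here due to padding overhead — for small or just-over-power-of-2 n, padding can outweigh the per-level savings)

Standard: 1497193984 multiplications (1144^3). Strassen: 1977326743 multiplications (7^11, after padding to 2048x2048). Strassen reduces 8 recursive multiplications to 7 at each level.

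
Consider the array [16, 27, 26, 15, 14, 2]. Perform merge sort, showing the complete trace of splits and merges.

Merge sort trace:

Split: [16, 27, 26, 15, 14, 2] -> [16, 27, 26] and [15, 14, 2]
  Split: [16, 27, 26] -> [16] and [27, 26]
    Split: [27, 26] -> [27] and [26]
    Merge: [27] + [26] -> [26, 27]
  Merge: [16] + [26, 27] -> [16, 26, 27]
  Split: [15, 14, 2] -> [15] and [14, 2]
    Split: [14, 2] -> [14] and [2]
    Merge: [14] + [2] -> [2, 14]
  Merge: [15] + [2, 14] -> [2, 14, 15]
Merge: [16, 26, 27] + [2, 14, 15] -> [2, 14, 15, 16, 26, 27]

Final sorted array: [2, 14, 15, 16, 26, 27]

The merge sort proceeds by recursively splitting the array and merging sorted halves.
After all merges, the sorted array is [2, 14, 15, 16, 26, 27].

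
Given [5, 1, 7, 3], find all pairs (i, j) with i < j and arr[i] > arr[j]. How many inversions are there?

Finding inversions in [5, 1, 7, 3]:

(0, 1): arr[0]=5 > arr[1]=1
(0, 3): arr[0]=5 > arr[3]=3
(2, 3): arr[2]=7 > arr[3]=3

Total inversions: 3

The array has 3 inversion(s): (0,1), (0,3), (2,3). Each pair (i,j) satisfies i < j and arr[i] > arr[j].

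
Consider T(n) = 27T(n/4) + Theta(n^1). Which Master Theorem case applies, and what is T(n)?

Master Theorem for T(n) = 27T(n/4) + O(n^1):

a = 27, b = 4, c = 1
log_b(a) = log_4(27) = 2.3774

Case 1: c = 1 < log_4(27) = 2.3774
T(n) = O(n^(log_4 27))

For T(n) = 27T(n/4) + O(n^1): log_4(27) = 2.3774. This is Case 1 of the Master Theorem (c < log_b(a), work dominated by leaves), giving O(n^(log_4 27)).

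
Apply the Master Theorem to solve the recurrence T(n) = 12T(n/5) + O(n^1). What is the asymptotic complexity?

Master Theorem for T(n) = 12T(n/5) + O(n^1):

a = 12, b = 5, c = 1
log_b(a) = log_5(12) = 1.5440

Case 1: c = 1 < log_5(12) = 1.5440
T(n) = O(n^(log_5 12))

For T(n) = 12T(n/5) + O(n^1): log_5(12) = 1.5440. This is Case 1 of the Master Theorem (c < log_b(a), work dominated by leaves), giving O(n^(log_5 12)).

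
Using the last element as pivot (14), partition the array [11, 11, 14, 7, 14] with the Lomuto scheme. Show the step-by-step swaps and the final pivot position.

Lomuto partition with pivot = 14:

Initial array: [11, 11, 14, 7, 14]

arr[0]=11 <= 14: swap with position 0, array becomes [11, 11, 14, 7, 14]
arr[1]=11 <= 14: swap with position 1, array becomes [11, 11, 14, 7, 14]
arr[2]=14 <= 14: swap with position 2, array becomes [11, 11, 14, 7, 14]
arr[3]=7 <= 14: swap with position 3, array becomes [11, 11, 14, 7, 14]

Place pivot at position 4: [11, 11, 14, 7, 14]
Pivot position: 4

After partitioning with pivot 14, the array becomes [11, 11, 14, 7, 14]. The pivot is placed at index 4. All elements to the left of the pivot are <= 14, and all elements to the right are > 14.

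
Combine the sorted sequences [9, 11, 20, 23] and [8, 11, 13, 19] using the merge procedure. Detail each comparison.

Merging process:

Compare 9 vs 8: take 8 from right. Merged: [8]
Compare 9 vs 11: take 9 from left. Merged: [8, 9]
Compare 11 vs 11: take 11 from left. Merged: [8, 9, 11]
Compare 20 vs 11: take 11 from right. Merged: [8, 9, 11, 11]
Compare 20 vs 13: take 13 from right. Merged: [8, 9, 11, 11, 13]
Compare 20 vs 19: take 19 from right. Merged: [8, 9, 11, 11, 13, 19]
Append remaining from left: [20, 23]. Merged: [8, 9, 11, 11, 13, 19, 20, 23]

Final merged array: [8, 9, 11, 11, 13, 19, 20, 23]
Total comparisons: 6

The merged array is [8, 9, 11, 11, 13, 19, 20, 23], requiring 6 comparisons. The merge step runs in O(n) time where n is the total number of elements.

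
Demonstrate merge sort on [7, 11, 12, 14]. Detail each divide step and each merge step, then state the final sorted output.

Merge sort trace:

Split: [7, 11, 12, 14] -> [7, 11] and [12, 14]
  Split: [7, 11] -> [7] and [11]
  Merge: [7] + [11] -> [7, 11]
  Split: [12, 14] -> [12] and [14]
  Merge: [12] + [14] -> [12, 14]
Merge: [7, 11] + [12, 14] -> [7, 11, 12, 14]

Final sorted array: [7, 11, 12, 14]

The merge sort proceeds by recursively splitting the array and merging sorted halves.
After all merges, the sorted array is [7, 11, 12, 14].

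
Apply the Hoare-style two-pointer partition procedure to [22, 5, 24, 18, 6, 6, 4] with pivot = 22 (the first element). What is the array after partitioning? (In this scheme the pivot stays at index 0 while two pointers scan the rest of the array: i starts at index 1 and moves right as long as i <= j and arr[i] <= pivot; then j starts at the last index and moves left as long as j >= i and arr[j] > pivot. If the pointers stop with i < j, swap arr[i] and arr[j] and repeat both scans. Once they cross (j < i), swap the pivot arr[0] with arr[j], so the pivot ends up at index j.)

Hoare-style two-pointer partition with pivot = 22:

Initial array: [22, 5, 24, 18, 6, 6, 4]

Pointers start at i = 1, j = 6.
i stops at index 2 (arr[2]=24 > 22), j stops at index 6 (arr[6]=4 <= 22): swap arr[2] and arr[6], array becomes [22, 5, 4, 18, 6, 6, 24]
i ends at 6, j ends at 5: the pointers have crossed (j < i), so scanning stops.

Swap pivot arr[0] with arr[5] to place pivot at position 5: [6, 5, 4, 18, 6, 22, 24]
Pivot position: 5

After partitioning with pivot 22, the array becomes [6, 5, 4, 18, 6, 22, 24]. The pivot is placed at index 5. All elements to the left of the pivot are <= 22, and all elements to the right are > 22.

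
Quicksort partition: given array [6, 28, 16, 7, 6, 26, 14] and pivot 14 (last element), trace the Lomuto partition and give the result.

Lomuto partition with pivot = 14:

Initial array: [6, 28, 16, 7, 6, 26, 14]

arr[0]=6 <= 14: swap with position 0, array becomes [6, 28, 16, 7, 6, 26, 14]
arr[1]=28 > 14: no swap
arr[2]=16 > 14: no swap
arr[3]=7 <= 14: swap with position 1, array becomes [6, 7, 16, 28, 6, 26, 14]
arr[4]=6 <= 14: swap with position 2, array becomes [6, 7, 6, 28, 16, 26, 14]
arr[5]=26 > 14: no swap

Place pivot at position 3: [6, 7, 6, 14, 16, 26, 28]
Pivot position: 3

After partitioning with pivot 14, the array becomes [6, 7, 6, 14, 16, 26, 28]. The pivot is placed at index 3. All elements to the left of the pivot are <= 14, and all elements to the right are > 14.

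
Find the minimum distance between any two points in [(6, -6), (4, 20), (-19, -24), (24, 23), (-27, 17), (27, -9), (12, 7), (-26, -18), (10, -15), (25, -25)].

Computing all pairwise distances among 10 points:

d((6, -6), (4, 20)) = 26.0768
d((6, -6), (-19, -24)) = 30.8058
d((6, -6), (24, 23)) = 34.1321
d((6, -6), (-27, 17)) = 40.2244
d((6, -6), (27, -9)) = 21.2132
d((6, -6), (12, 7)) = 14.3178
d((6, -6), (-26, -18)) = 34.176
d((6, -6), (10, -15)) = 9.8489
d((6, -6), (25, -25)) = 26.8701
d((4, 20), (-19, -24)) = 49.6488
d((4, 20), (24, 23)) = 20.2237
d((4, 20), (-27, 17)) = 31.1448
d((4, 20), (27, -9)) = 37.0135
d((4, 20), (12, 7)) = 15.2643
d((4, 20), (-26, -18)) = 48.4149
d((4, 20), (10, -15)) = 35.5106
d((4, 20), (25, -25)) = 49.6588
d((-19, -24), (24, 23)) = 63.7024
d((-19, -24), (-27, 17)) = 41.7732
d((-19, -24), (27, -9)) = 48.3839
d((-19, -24), (12, 7)) = 43.8406
d((-19, -24), (-26, -18)) = 9.2195 <-- minimum
d((-19, -24), (10, -15)) = 30.3645
d((-19, -24), (25, -25)) = 44.0114
d((24, 23), (-27, 17)) = 51.3517
d((24, 23), (27, -9)) = 32.1403
d((24, 23), (12, 7)) = 20.0
d((24, 23), (-26, -18)) = 64.6607
d((24, 23), (10, -15)) = 40.4969
d((24, 23), (25, -25)) = 48.0104
d((-27, 17), (27, -9)) = 59.9333
d((-27, 17), (12, 7)) = 40.2616
d((-27, 17), (-26, -18)) = 35.0143
d((-27, 17), (10, -15)) = 48.9183
d((-27, 17), (25, -25)) = 66.8431
d((27, -9), (12, 7)) = 21.9317
d((27, -9), (-26, -18)) = 53.7587
d((27, -9), (10, -15)) = 18.0278
d((27, -9), (25, -25)) = 16.1245
d((12, 7), (-26, -18)) = 45.4863
d((12, 7), (10, -15)) = 22.0907
d((12, 7), (25, -25)) = 34.5398
d((-26, -18), (10, -15)) = 36.1248
d((-26, -18), (25, -25)) = 51.4782
d((10, -15), (25, -25)) = 18.0278

Closest pair: (-19, -24) and (-26, -18) with distance 9.2195

The closest pair is (-19, -24) and (-26, -18) with Euclidean distance 9.2195. For 10 points, brute-force pairwise comparison is shown above. For large n, the divide-and-conquer algorithm (sort by x, recurse on halves, check the dividing strip) achieves O(n log n).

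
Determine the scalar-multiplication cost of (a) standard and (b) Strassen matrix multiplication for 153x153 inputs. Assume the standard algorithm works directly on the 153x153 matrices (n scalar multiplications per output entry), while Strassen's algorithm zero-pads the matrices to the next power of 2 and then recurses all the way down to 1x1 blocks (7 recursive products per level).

Matrix multiplication for 153x153 matrices:

Strassen's algorithm requires power-of-2 dimensions. Pad 153x153 to 256x256 (next power of 2).

Standard algorithm: 153^3 = 3581577 multiplications
Strassen's algorithm: 7^(log2(256)) = 7^8 = 5764801 multiplications
Difference: 3581577 - 5764801 = -2183224 (Strassen uses MORE here due to padding overhead — for small or just-over-power-of-2 n, padding can outweigh the per-level savings)

Standard: 3581577 multiplications (153^3). Strassen: 5764801 multiplications (7^8, after padding to 256x256). Strassen reduces 8 recursive multiplications to 7 at each level.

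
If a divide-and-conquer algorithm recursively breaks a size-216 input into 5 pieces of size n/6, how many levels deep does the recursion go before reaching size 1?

For divide and conquer with division factor 6:

Problem sizes at each level:
Level 0: 216
Level 1: 36
Level 2: 6
Level 3: 1

The root is level 0 and the size-1 base case is level 3 (the tree spans levels 0 through 3, i.e. 4 levels counting the root), so the depth is the number of divisions: log_6(216) = 3

The recursion tree depth is log_6(216) = 3. At each level, the problem size is divided by 6, so it takes 3 divisions to reduce to a base case of size 1. The algorithm makes 5 recursive calls at each level.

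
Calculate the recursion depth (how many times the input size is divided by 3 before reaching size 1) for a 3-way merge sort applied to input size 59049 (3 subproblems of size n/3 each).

For divide and conquer with division factor 3:

Problem sizes at each level:
Level 0: 59049
Level 1: 19683
Level 2: 6561
Level 3: 2187
Level 4: 729
Level 5: 243
Level 6: 81
Level 7: 27
Level 8: 9
Level 9: 3
Level 10: 1

The root is level 0 and the size-1 base case is level 10 (the tree spans levels 0 through 10, i.e. 11 levels counting the root), so the depth is the number of divisions: log_3(59049) = 10

The recursion tree depth is log_3(59049) = 10. At each level, the problem size is divided by 3, so it takes 10 divisions to reduce to a base case of size 1. The algorithm makes 3 recursive calls at each level.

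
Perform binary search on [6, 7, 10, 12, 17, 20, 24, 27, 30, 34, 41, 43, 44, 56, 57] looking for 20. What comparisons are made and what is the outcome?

Binary search for 20 in [6, 7, 10, 12, 17, 20, 24, 27, 30, 34, 41, 43, 44, 56, 57]:

lo=0, hi=14, mid=7, arr[mid]=27 -> 27 > 20, search left half
lo=0, hi=6, mid=3, arr[mid]=12 -> 12 < 20, search right half
lo=4, hi=6, mid=5, arr[mid]=20 -> Found target at index 5!

Binary search finds 20 at index 5 after 3 comparisons. The search repeatedly halves the search space by comparing with the middle element.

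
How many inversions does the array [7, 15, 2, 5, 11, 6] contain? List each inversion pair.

Finding inversions in [7, 15, 2, 5, 11, 6]:

(0, 2): arr[0]=7 > arr[2]=2
(0, 3): arr[0]=7 > arr[3]=5
(0, 5): arr[0]=7 > arr[5]=6
(1, 2): arr[1]=15 > arr[2]=2
(1, 3): arr[1]=15 > arr[3]=5
(1, 4): arr[1]=15 > arr[4]=11
(1, 5): arr[1]=15 > arr[5]=6
(4, 5): arr[4]=11 > arr[5]=6

Total inversions: 8

The array has 8 inversion(s): (0,2), (0,3), (0,5), (1,2), (1,3), (1,4), (1,5), (4,5). Each pair (i,j) satisfies i < j and arr[i] > arr[j].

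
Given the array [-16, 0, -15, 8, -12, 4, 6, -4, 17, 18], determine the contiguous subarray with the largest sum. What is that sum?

Using Kadane's algorithm on [-16, 0, -15, 8, -12, 4, 6, -4, 17, 18]:

Scanning through the array:
Position 1 (value 0): max_ending_here = 0, max_so_far = 0
Position 2 (value -15): max_ending_here = -15, max_so_far = 0
Position 3 (value 8): max_ending_here = 8, max_so_far = 8
Position 4 (value -12): max_ending_here = -4, max_so_far = 8
Position 5 (value 4): max_ending_here = 4, max_so_far = 8
Position 6 (value 6): max_ending_here = 10, max_so_far = 10
Position 7 (value -4): max_ending_here = 6, max_so_far = 10
Position 8 (value 17): max_ending_here = 23, max_so_far = 23
Position 9 (value 18): max_ending_here = 41, max_so_far = 41

Maximum subarray: [4, 6, -4, 17, 18]
Maximum sum: 41

The maximum subarray is [4, 6, -4, 17, 18] with sum 41. This subarray runs from index 5 to index 9.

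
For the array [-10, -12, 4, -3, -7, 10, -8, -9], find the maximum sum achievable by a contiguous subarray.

Using Kadane's algorithm on [-10, -12, 4, -3, -7, 10, -8, -9]:

Scanning through the array:
Position 1 (value -12): max_ending_here = -12, max_so_far = -10
Position 2 (value 4): max_ending_here = 4, max_so_far = 4
Position 3 (value -3): max_ending_here = 1, max_so_far = 4
Position 4 (value -7): max_ending_here = -6, max_so_far = 4
Position 5 (value 10): max_ending_here = 10, max_so_far = 10
Position 6 (value -8): max_ending_here = 2, max_so_far = 10
Position 7 (value -9): max_ending_here = -7, max_so_far = 10

Maximum subarray: [10]
Maximum sum: 10

The maximum subarray is [10] with sum 10. This subarray runs from index 5 to index 5.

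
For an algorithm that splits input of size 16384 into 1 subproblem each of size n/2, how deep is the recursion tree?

For divide and conquer with division factor 2:

Problem sizes at each level:
Level 0: 16384
Level 1: 8192
Level 2: 4096
Level 3: 2048
Level 4: 1024
Level 5: 512
Level 6: 256
Level 7: 128
Level 8: 64
Level 9: 32
Level 10: 16
Level 11: 8
Level 12: 4
Level 13: 2
Level 14: 1

The root is level 0 and the size-1 base case is level 14 (the tree spans levels 0 through 14, i.e. 15 levels counting the root), so the depth is the number of divisions: log_2(16384) = 14

The recursion tree depth is log_2(16384) = 14. At each level, the problem size is divided by 2, so it takes 14 divisions to reduce to a base case of size 1. The algorithm makes 1 recursive call at each level.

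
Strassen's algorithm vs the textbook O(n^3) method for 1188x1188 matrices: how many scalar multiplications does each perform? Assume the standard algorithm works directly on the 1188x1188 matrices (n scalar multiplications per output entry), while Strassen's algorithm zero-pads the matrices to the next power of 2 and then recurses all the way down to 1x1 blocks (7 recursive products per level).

Matrix multiplication for 1188x1188 matrices:

Strassen's algorithm requires power-of-2 dimensions. Pad 1188x1188 to 2048x2048 (next power of 2).

Standard algorithm: 1188^3 = 1676676672 multiplications
Strassen's algorithm: 7^(log2(2048)) = 7^11 = 1977326743 multiplications
Difference: 1676676672 - 1977326743 = -300650071 (Strassen uses MORE here due to padding overhead — for small or just-over-power-of-2 n, padding can outweigh the per-level savings)

Standard: 1676676672 multiplications (1188^3). Strassen: 1977326743 multiplications (7^11, after padding to 2048x2048). Strassen reduces 8 recursive multiplications to 7 at each level.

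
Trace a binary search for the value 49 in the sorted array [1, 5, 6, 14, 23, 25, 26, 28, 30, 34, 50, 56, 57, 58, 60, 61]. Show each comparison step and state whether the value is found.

Binary search for 49 in [1, 5, 6, 14, 23, 25, 26, 28, 30, 34, 50, 56, 57, 58, 60, 61]:

lo=0, hi=15, mid=7, arr[mid]=28 -> 28 < 49, search right half
lo=8, hi=15, mid=11, arr[mid]=56 -> 56 > 49, search left half
lo=8, hi=10, mid=9, arr[mid]=34 -> 34 < 49, search right half
lo=10, hi=10, mid=10, arr[mid]=50 -> 50 > 49, search left half
lo=10 > hi=9, target 49 not found

Binary search determines that 49 is not in the array after 4 comparisons. The search space was exhausted without finding the target.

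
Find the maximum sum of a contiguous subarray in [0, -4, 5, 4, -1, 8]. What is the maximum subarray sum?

Using Kadane's algorithm on [0, -4, 5, 4, -1, 8]:

Scanning through the array:
Position 1 (value -4): max_ending_here = -4, max_so_far = 0
Position 2 (value 5): max_ending_here = 5, max_so_far = 5
Position 3 (value 4): max_ending_here = 9, max_so_far = 9
Position 4 (value -1): max_ending_here = 8, max_so_far = 9
Position 5 (value 8): max_ending_here = 16, max_so_far = 16

Maximum subarray: [5, 4, -1, 8]
Maximum sum: 16

The maximum subarray is [5, 4, -1, 8] with sum 16. This subarray runs from index 2 to index 5.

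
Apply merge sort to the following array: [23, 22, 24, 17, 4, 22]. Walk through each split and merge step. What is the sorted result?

Merge sort trace:

Split: [23, 22, 24, 17, 4, 22] -> [23, 22, 24] and [17, 4, 22]
  Split: [23, 22, 24] -> [23] and [22, 24]
    Split: [22, 24] -> [22] and [24]
    Merge: [22] + [24] -> [22, 24]
  Merge: [23] + [22, 24] -> [22, 23, 24]
  Split: [17, 4, 22] -> [17] and [4, 22]
    Split: [4, 22] -> [4] and [22]
    Merge: [4] + [22] -> [4, 22]
  Merge: [17] + [4, 22] -> [4, 17, 22]
Merge: [22, 23, 24] + [4, 17, 22] -> [4, 17, 22, 22, 23, 24]

Final sorted array: [4, 17, 22, 22, 23, 24]

The merge sort proceeds by recursively splitting the array and merging sorted halves.
After all merges, the sorted array is [4, 17, 22, 22, 23, 24].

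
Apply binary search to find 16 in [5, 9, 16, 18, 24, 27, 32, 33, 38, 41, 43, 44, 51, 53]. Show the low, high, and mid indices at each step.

Binary search for 16 in [5, 9, 16, 18, 24, 27, 32, 33, 38, 41, 43, 44, 51, 53]:

lo=0, hi=13, mid=6, arr[mid]=32 -> 32 > 16, search left half
lo=0, hi=5, mid=2, arr[mid]=16 -> Found target at index 2!

Binary search finds 16 at index 2 after 2 comparisons. The search repeatedly halves the search space by comparing with the middle element.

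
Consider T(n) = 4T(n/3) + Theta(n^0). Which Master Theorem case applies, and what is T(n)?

Master Theorem for T(n) = 4T(n/3) + O(n^0):

a = 4, b = 3, c = 0
log_b(a) = log_3(4) = 1.2619

Case 1: c = 0 < log_3(4) = 1.2619
T(n) = O(n^(log_3 4))

For T(n) = 4T(n/3) + O(n^0): log_3(4) = 1.2619. This is Case 1 of the Master Theorem (c < log_b(a), work dominated by leaves), giving O(n^(log_3 4)).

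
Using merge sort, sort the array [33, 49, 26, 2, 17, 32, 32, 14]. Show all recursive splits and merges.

Merge sort trace:

Split: [33, 49, 26, 2, 17, 32, 32, 14] -> [33, 49, 26, 2] and [17, 32, 32, 14]
  Split: [33, 49, 26, 2] -> [33, 49] and [26, 2]
    Split: [33, 49] -> [33] and [49]
    Merge: [33] + [49] -> [33, 49]
    Split: [26, 2] -> [26] and [2]
    Merge: [26] + [2] -> [2, 26]
  Merge: [33, 49] + [2, 26] -> [2, 26, 33, 49]
  Split: [17, 32, 32, 14] -> [17, 32] and [32, 14]
    Split: [17, 32] -> [17] and [32]
    Merge: [17] + [32] -> [17, 32]
    Split: [32, 14] -> [32] and [14]
    Merge: [32] + [14] -> [14, 32]
  Merge: [17, 32] + [14, 32] -> [14, 17, 32, 32]
Merge: [2, 26, 33, 49] + [14, 17, 32, 32] -> [2, 14, 17, 26, 32, 32, 33, 49]

Final sorted array: [2, 14, 17, 26, 32, 32, 33, 49]

The merge sort proceeds by recursively splitting the array and merging sorted halves.
After all merges, the sorted array is [2, 14, 17, 26, 32, 32, 33, 49].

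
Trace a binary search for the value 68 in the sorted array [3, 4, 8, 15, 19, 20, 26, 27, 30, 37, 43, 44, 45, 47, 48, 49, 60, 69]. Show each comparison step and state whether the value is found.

Binary search for 68 in [3, 4, 8, 15, 19, 20, 26, 27, 30, 37, 43, 44, 45, 47, 48, 49, 60, 69]:

lo=0, hi=17, mid=8, arr[mid]=30 -> 30 < 68, search right half
lo=9, hi=17, mid=13, arr[mid]=47 -> 47 < 68, search right half
lo=14, hi=17, mid=15, arr[mid]=49 -> 49 < 68, search right half
lo=16, hi=17, mid=16, arr[mid]=60 -> 60 < 68, search right half
lo=17, hi=17, mid=17, arr[mid]=69 -> 69 > 68, search left half
lo=17 > hi=16, target 68 not found

Binary search determines that 68 is not in the array after 5 comparisons. The search space was exhausted without finding the target.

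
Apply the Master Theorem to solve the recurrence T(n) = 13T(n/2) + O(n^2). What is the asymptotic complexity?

Master Theorem for T(n) = 13T(n/2) + O(n^2):

a = 13, b = 2, c = 2
log_b(a) = log_2(13) = 3.7004

Case 1: c = 2 < log_2(13) = 3.7004
T(n) = O(n^(log_2 13))

For T(n) = 13T(n/2) + O(n^2): log_2(13) = 3.7004. This is Case 1 of the Master Theorem (c < log_b(a), work dominated by leaves), giving O(n^(log_2 13)).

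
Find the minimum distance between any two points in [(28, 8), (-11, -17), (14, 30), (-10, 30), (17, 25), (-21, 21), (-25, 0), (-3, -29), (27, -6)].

Computing all pairwise distances among 9 points:

d((28, 8), (-11, -17)) = 46.3249
d((28, 8), (14, 30)) = 26.0768
d((28, 8), (-10, 30)) = 43.909
d((28, 8), (17, 25)) = 20.2485
d((28, 8), (-21, 21)) = 50.6952
d((28, 8), (-25, 0)) = 53.6004
d((28, 8), (-3, -29)) = 48.2701
d((28, 8), (27, -6)) = 14.0357
d((-11, -17), (14, 30)) = 53.2353
d((-11, -17), (-10, 30)) = 47.0106
d((-11, -17), (17, 25)) = 50.4777
d((-11, -17), (-21, 21)) = 39.2938
d((-11, -17), (-25, 0)) = 22.0227
d((-11, -17), (-3, -29)) = 14.4222
d((-11, -17), (27, -6)) = 39.5601
d((14, 30), (-10, 30)) = 24.0
d((14, 30), (17, 25)) = 5.831 <-- minimum
d((14, 30), (-21, 21)) = 36.1386
d((14, 30), (-25, 0)) = 49.2037
d((14, 30), (-3, -29)) = 61.4003
d((14, 30), (27, -6)) = 38.2753
d((-10, 30), (17, 25)) = 27.4591
d((-10, 30), (-21, 21)) = 14.2127
d((-10, 30), (-25, 0)) = 33.541
d((-10, 30), (-3, -29)) = 59.4138
d((-10, 30), (27, -6)) = 51.6236
d((17, 25), (-21, 21)) = 38.2099
d((17, 25), (-25, 0)) = 48.8774
d((17, 25), (-3, -29)) = 57.5847
d((17, 25), (27, -6)) = 32.573
d((-21, 21), (-25, 0)) = 21.3776
d((-21, 21), (-3, -29)) = 53.1413
d((-21, 21), (27, -6)) = 55.0727
d((-25, 0), (-3, -29)) = 36.4005
d((-25, 0), (27, -6)) = 52.345
d((-3, -29), (27, -6)) = 37.8021

Closest pair: (14, 30) and (17, 25) with distance 5.831

The closest pair is (14, 30) and (17, 25) with Euclidean distance 5.831. For 9 points, brute-force pairwise comparison is shown above. For large n, the divide-and-conquer algorithm (sort by x, recurse on halves, check the dividing strip) achieves O(n log n).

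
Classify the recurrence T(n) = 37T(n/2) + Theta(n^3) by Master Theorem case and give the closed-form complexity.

Master Theorem for T(n) = 37T(n/2) + O(n^3):

a = 37, b = 2, c = 3
log_b(a) = log_2(37) = 5.2095

Case 1: c = 3 < log_2(37) = 5.2095
T(n) = O(n^(log_2 37))

For T(n) = 37T(n/2) + O(n^3): log_2(37) = 5.2095. This is Case 1 of the Master Theorem (c < log_b(a), work dominated by leaves), giving O(n^(log_2 37)).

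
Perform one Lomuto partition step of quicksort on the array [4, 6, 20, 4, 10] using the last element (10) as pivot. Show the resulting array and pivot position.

Lomuto partition with pivot = 10:

Initial array: [4, 6, 20, 4, 10]

arr[0]=4 <= 10: swap with position 0, array becomes [4, 6, 20, 4, 10]
arr[1]=6 <= 10: swap with position 1, array becomes [4, 6, 20, 4, 10]
arr[2]=20 > 10: no swap
arr[3]=4 <= 10: swap with position 2, array becomes [4, 6, 4, 20, 10]

Place pivot at position 3: [4, 6, 4, 10, 20]
Pivot position: 3

After partitioning with pivot 10, the array becomes [4, 6, 4, 10, 20]. The pivot is placed at index 3. All elements to the left of the pivot are <= 10, and all elements to the right are > 10.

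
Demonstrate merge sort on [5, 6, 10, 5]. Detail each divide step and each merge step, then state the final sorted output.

Merge sort trace:

Split: [5, 6, 10, 5] -> [5, 6] and [10, 5]
  Split: [5, 6] -> [5] and [6]
  Merge: [5] + [6] -> [5, 6]
  Split: [10, 5] -> [10] and [5]
  Merge: [10] + [5] -> [5, 10]
Merge: [5, 6] + [5, 10] -> [5, 5, 6, 10]

Final sorted array: [5, 5, 6, 10]

The merge sort proceeds by recursively splitting the array and merging sorted halves.
After all merges, the sorted array is [5, 5, 6, 10].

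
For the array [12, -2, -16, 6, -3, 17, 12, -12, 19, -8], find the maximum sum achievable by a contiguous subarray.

Using Kadane's algorithm on [12, -2, -16, 6, -3, 17, 12, -12, 19, -8]:

Scanning through the array:
Position 1 (value -2): max_ending_here = 10, max_so_far = 12
Position 2 (value -16): max_ending_here = -6, max_so_far = 12
Position 3 (value 6): max_ending_here = 6, max_so_far = 12
Position 4 (value -3): max_ending_here = 3, max_so_far = 12
Position 5 (value 17): max_ending_here = 20, max_so_far = 20
Position 6 (value 12): max_ending_here = 32, max_so_far = 32
Position 7 (value -12): max_ending_here = 20, max_so_far = 32
Position 8 (value 19): max_ending_here = 39, max_so_far = 39
Position 9 (value -8): max_ending_here = 31, max_so_far = 39

Maximum subarray: [6, -3, 17, 12, -12, 19]
Maximum sum: 39

The maximum subarray is [6, -3, 17, 12, -12, 19] with sum 39. This subarray runs from index 3 to index 8.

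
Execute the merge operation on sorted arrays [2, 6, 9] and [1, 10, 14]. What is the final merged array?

Merging process:

Compare 2 vs 1: take 1 from right. Merged: [1]
Compare 2 vs 10: take 2 from left. Merged: [1, 2]
Compare 6 vs 10: take 6 from left. Merged: [1, 2, 6]
Compare 9 vs 10: take 9 from left. Merged: [1, 2, 6, 9]
Append remaining from right: [10, 14]. Merged: [1, 2, 6, 9, 10, 14]

Final merged array: [1, 2, 6, 9, 10, 14]
Total comparisons: 4

The merged array is [1, 2, 6, 9, 10, 14], requiring 4 comparisons. The merge step runs in O(n) time where n is the total number of elements.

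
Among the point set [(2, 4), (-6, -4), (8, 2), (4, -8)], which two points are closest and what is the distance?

Computing all pairwise distances among 4 points:

d((2, 4), (-6, -4)) = 11.3137
d((2, 4), (8, 2)) = 6.3246 <-- minimum
d((2, 4), (4, -8)) = 12.1655
d((-6, -4), (8, 2)) = 15.2315
d((-6, -4), (4, -8)) = 10.7703
d((8, 2), (4, -8)) = 10.7703

Closest pair: (2, 4) and (8, 2) with distance 6.3246

The closest pair is (2, 4) and (8, 2) with Euclidean distance 6.3246. For 4 points, brute-force pairwise comparison is shown above. For large n, the divide-and-conquer algorithm (sort by x, recurse on halves, check the dividing strip) achieves O(n log n).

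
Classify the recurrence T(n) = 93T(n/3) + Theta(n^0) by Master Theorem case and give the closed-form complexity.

Master Theorem for T(n) = 93T(n/3) + O(n^0):

a = 93, b = 3, c = 0
log_b(a) = log_3(93) = 4.1257

Case 1: c = 0 < log_3(93) = 4.1257
T(n) = O(n^(log_3 93))

For T(n) = 93T(n/3) + O(n^0): log_3(93) = 4.1257. This is Case 1 of the Master Theorem (c < log_b(a), work dominated by leaves), giving O(n^(log_3 93)).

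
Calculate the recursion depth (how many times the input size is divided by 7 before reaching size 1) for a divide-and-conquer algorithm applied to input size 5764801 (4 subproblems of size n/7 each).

For divide and conquer with division factor 7:

Problem sizes at each level:
Level 0: 5764801
Level 1: 823543
Level 2: 117649
Level 3: 16807
Level 4: 2401
Level 5: 343
Level 6: 49
Level 7: 7
Level 8: 1

The root is level 0 and the size-1 base case is level 8 (the tree spans levels 0 through 8, i.e. 9 levels counting the root), so the depth is the number of divisions: log_7(5764801) = 8

The recursion tree depth is log_7(5764801) = 8. At each level, the problem size is divided by 7, so it takes 8 divisions to reduce to a base case of size 1. The algorithm makes 4 recursive calls at each level.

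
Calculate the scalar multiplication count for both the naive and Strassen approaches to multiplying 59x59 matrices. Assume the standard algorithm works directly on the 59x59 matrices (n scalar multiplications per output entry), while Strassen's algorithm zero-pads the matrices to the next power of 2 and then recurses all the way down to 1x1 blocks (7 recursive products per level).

Matrix multiplication for 59x59 matrices:

Strassen's algorithm requires power-of-2 dimensions. Pad 59x59 to 64x64 (next power of 2).

Standard algorithm: 59^3 = 205379 multiplications
Strassen's algorithm: 7^(log2(64)) = 7^6 = 117649 multiplications
Savings: 205379 - 117649 = 87730 multiplications

Standard: 205379 multiplications (59^3). Strassen: 117649 multiplications (7^6, after padding to 64x64). Strassen reduces 8 recursive multiplications to 7 at each level.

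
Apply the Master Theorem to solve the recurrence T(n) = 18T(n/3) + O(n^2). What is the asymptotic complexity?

Master Theorem for T(n) = 18T(n/3) + O(n^2):

a = 18, b = 3, c = 2
log_b(a) = log_3(18) = 2.6309

Case 1: c = 2 < log_3(18) = 2.6309
T(n) = O(n^(log_3 18))

For T(n) = 18T(n/3) + O(n^2): log_3(18) = 2.6309. This is Case 1 of the Master Theorem (c < log_b(a), work dominated by leaves), giving O(n^(log_3 18)).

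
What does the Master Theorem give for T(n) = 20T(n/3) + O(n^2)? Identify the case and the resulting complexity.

Master Theorem for T(n) = 20T(n/3) + O(n^2):

a = 20, b = 3, c = 2
log_b(a) = log_3(20) = 2.7268

Case 1: c = 2 < log_3(20) = 2.7268
T(n) = O(n^(log_3 20))

For T(n) = 20T(n/3) + O(n^2): log_3(20) = 2.7268. This is Case 1 of the Master Theorem (c < log_b(a), work dominated by leaves), giving O(n^(log_3 20)).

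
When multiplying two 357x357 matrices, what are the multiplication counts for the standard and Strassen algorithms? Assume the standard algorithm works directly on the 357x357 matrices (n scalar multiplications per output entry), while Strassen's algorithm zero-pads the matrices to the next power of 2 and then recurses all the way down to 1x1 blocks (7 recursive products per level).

Matrix multiplication for 357x357 matrices:

Strassen's algorithm requires power-of-2 dimensions. Pad 357x357 to 512x512 (next power of 2).

Standard algorithm: 357^3 = 45499293 multiplications
Strassen's algorithm: 7^(log2(512)) = 7^9 = 40353607 multiplications
Savings: 45499293 - 40353607 = 5145686 multiplications

Standard: 45499293 multiplications (357^3). Strassen: 40353607 multiplications (7^9, after padding to 512x512). Strassen reduces 8 recursive multiplications to 7 at each level.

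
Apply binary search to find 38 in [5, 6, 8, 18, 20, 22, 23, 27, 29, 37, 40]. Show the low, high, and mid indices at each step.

Binary search for 38 in [5, 6, 8, 18, 20, 22, 23, 27, 29, 37, 40]:

lo=0, hi=10, mid=5, arr[mid]=22 -> 22 < 38, search right half
lo=6, hi=10, mid=8, arr[mid]=29 -> 29 < 38, search right half
lo=9, hi=10, mid=9, arr[mid]=37 -> 37 < 38, search right half
lo=10, hi=10, mid=10, arr[mid]=40 -> 40 > 38, search left half
lo=10 > hi=9, target 38 not found

Binary search determines that 38 is not in the array after 4 comparisons. The search space was exhausted without finding the target.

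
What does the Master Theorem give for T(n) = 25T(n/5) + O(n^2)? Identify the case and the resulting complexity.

Master Theorem for T(n) = 25T(n/5) + O(n^2):

a = 25, b = 5, c = 2
log_b(a) = log_5(25) = 2.0000

Case 2: c = 2 = log_5(25) = 2.0000
T(n) = O(n^2 log n) = O(n^2 log n)

For T(n) = 25T(n/5) + O(n^2): log_5(25) = 2.0000. This is Case 2 of the Master Theorem (c = log_b(a), equal work at all levels), giving O(n^2 log n).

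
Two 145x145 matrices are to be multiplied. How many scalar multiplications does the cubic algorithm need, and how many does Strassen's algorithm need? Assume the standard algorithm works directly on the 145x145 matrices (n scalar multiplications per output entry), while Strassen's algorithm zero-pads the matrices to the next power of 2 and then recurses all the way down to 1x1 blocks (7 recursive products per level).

Matrix multiplication for 145x145 matrices:

Strassen's algorithm requires power-of-2 dimensions. Pad 145x145 to 256x256 (next power of 2).

Standard algorithm: 145^3 = 3048625 multiplications
Strassen's algorithm: 7^(log2(256)) = 7^8 = 5764801 multiplications
Difference: 3048625 - 5764801 = -2716176 (Strassen uses MORE here due to padding overhead — for small or just-over-power-of-2 n, padding can outweigh the per-level savings)

Standard: 3048625 multiplications (145^3). Strassen: 5764801 multiplications (7^8, after padding to 256x256). Strassen reduces 8 recursive multiplications to 7 at each level.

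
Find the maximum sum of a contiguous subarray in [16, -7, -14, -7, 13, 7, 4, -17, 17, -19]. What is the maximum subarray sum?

Using Kadane's algorithm on [16, -7, -14, -7, 13, 7, 4, -17, 17, -19]:

Scanning through the array:
Position 1 (value -7): max_ending_here = 9, max_so_far = 16
Position 2 (value -14): max_ending_here = -5, max_so_far = 16
Position 3 (value -7): max_ending_here = -7, max_so_far = 16
Position 4 (value 13): max_ending_here = 13, max_so_far = 16
Position 5 (value 7): max_ending_here = 20, max_so_far = 20
Position 6 (value 4): max_ending_here = 24, max_so_far = 24
Position 7 (value -17): max_ending_here = 7, max_so_far = 24
Position 8 (value 17): max_ending_here = 24, max_so_far = 24
Position 9 (value -19): max_ending_here = 5, max_so_far = 24

Maximum subarray: [13, 7, 4]
Maximum sum: 24

The maximum subarray is [13, 7, 4] with sum 24. This subarray runs from index 4 to index 6.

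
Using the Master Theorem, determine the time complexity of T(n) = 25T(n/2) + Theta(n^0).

Master Theorem for T(n) = 25T(n/2) + O(n^0):

a = 25, b = 2, c = 0
log_b(a) = log_2(25) = 4.6439

Case 1: c = 0 < log_2(25) = 4.6439
T(n) = O(n^(log_2 25))

For T(n) = 25T(n/2) + O(n^0): log_2(25) = 4.6439. This is Case 1 of the Master Theorem (c < log_b(a), work dominated by leaves), giving O(n^(log_2 25)).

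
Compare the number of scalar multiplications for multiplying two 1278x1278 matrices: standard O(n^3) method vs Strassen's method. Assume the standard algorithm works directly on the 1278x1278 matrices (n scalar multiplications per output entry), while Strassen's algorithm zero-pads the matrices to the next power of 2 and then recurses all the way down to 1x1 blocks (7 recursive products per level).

Matrix multiplication for 1278x1278 matrices:

Strassen's algorithm requires power-of-2 dimensions. Pad 1278x1278 to 2048x2048 (next power of 2).

Standard algorithm: 1278^3 = 2087336952 multiplications
Strassen's algorithm: 7^(log2(2048)) = 7^11 = 1977326743 multiplications
Savings: 2087336952 - 1977326743 = 110010209 multiplications

Standard: 2087336952 multiplications (1278^3). Strassen: 1977326743 multiplications (7^11, after padding to 2048x2048). Strassen reduces 8 recursive multiplications to 7 at each level.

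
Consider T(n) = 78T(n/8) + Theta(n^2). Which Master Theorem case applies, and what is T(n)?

Master Theorem for T(n) = 78T(n/8) + O(n^2):

a = 78, b = 8, c = 2
log_b(a) = log_8(78) = 2.0951

Case 1: c = 2 < log_8(78) = 2.0951
T(n) = O(n^(log_8 78))

For T(n) = 78T(n/8) + O(n^2): log_8(78) = 2.0951. This is Case 1 of the Master Theorem (c < log_b(a), work dominated by leaves), giving O(n^(log_8 78)).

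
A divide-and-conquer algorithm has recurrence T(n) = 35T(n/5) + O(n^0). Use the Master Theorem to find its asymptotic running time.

Master Theorem for T(n) = 35T(n/5) + O(n^0):

a = 35, b = 5, c = 0
log_b(a) = log_5(35) = 2.2091

Case 1: c = 0 < log_5(35) = 2.2091
T(n) = O(n^(log_5 35))

For T(n) = 35T(n/5) + O(n^0): log_5(35) = 2.2091. This is Case 1 of the Master Theorem (c < log_b(a), work dominated by leaves), giving O(n^(log_5 35)).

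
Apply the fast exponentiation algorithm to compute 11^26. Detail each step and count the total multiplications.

Computing 11^26 by squaring (build up from 11^1; each line after the first costs one multiplication):

11^1 = 11
11^2 = (11^1)^2 = 11^2 = 121
11^3 = 11 * 11^2 = 11 * 121 = 1331
11^6 = (11^3)^2 = 1331^2 = 1771561
11^12 = (11^6)^2 = 1771561^2 = 3138428376721
11^13 = 11 * 11^12 = 11 * 3138428376721 = 34522712143931
11^26 = (11^13)^2 = 34522712143931^2 = 1191817653772720942460132761

Result: 1191817653772720942460132761
Multiplications needed: 6 (6 lines after 11^1)

11^26 = 1191817653772720942460132761. Using exponentiation by squaring, this requires 6 multiplications. The key idea: if the exponent is even, square the half-power; if odd, multiply by the base once.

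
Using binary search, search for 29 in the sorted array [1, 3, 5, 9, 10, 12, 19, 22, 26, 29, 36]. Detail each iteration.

Binary search for 29 in [1, 3, 5, 9, 10, 12, 19, 22, 26, 29, 36]:

lo=0, hi=10, mid=5, arr[mid]=12 -> 12 < 29, search right half
lo=6, hi=10, mid=8, arr[mid]=26 -> 26 < 29, search right half
lo=9, hi=10, mid=9, arr[mid]=29 -> Found target at index 9!

Binary search finds 29 at index 9 after 3 comparisons. The search repeatedly halves the search space by comparing with the middle element.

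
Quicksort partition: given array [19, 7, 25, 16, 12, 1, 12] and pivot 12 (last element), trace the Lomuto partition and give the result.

Lomuto partition with pivot = 12:

Initial array: [19, 7, 25, 16, 12, 1, 12]

arr[0]=19 > 12: no swap
arr[1]=7 <= 12: swap with position 0, array becomes [7, 19, 25, 16, 12, 1, 12]
arr[2]=25 > 12: no swap
arr[3]=16 > 12: no swap
arr[4]=12 <= 12: swap with position 1, array becomes [7, 12, 25, 16, 19, 1, 12]
arr[5]=1 <= 12: swap with position 2, array becomes [7, 12, 1, 16, 19, 25, 12]

Place pivot at position 3: [7, 12, 1, 12, 19, 25, 16]
Pivot position: 3

After partitioning with pivot 12, the array becomes [7, 12, 1, 12, 19, 25, 16]. The pivot is placed at index 3. All elements to the left of the pivot are <= 12, and all elements to the right are > 12.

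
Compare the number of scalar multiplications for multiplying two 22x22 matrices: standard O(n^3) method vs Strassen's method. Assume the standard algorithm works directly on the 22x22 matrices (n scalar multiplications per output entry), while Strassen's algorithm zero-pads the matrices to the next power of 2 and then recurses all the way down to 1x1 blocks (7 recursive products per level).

Matrix multiplication for 22x22 matrices:

Strassen's algorithm requires power-of-2 dimensions. Pad 22x22 to 32x32 (next power of 2).

Standard algorithm: 22^3 = 10648 multiplications
Strassen's algorithm: 7^(log2(32)) = 7^5 = 16807 multiplications
Difference: 10648 - 16807 = -6159 (Strassen uses MORE here due to padding overhead — for small or just-over-power-of-2 n, padding can outweigh the per-level savings)

Standard: 10648 multiplications (22^3). Strassen: 16807 multiplications (7^5, after padding to 32x32). Strassen reduces 8 recursive multiplications to 7 at each level.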